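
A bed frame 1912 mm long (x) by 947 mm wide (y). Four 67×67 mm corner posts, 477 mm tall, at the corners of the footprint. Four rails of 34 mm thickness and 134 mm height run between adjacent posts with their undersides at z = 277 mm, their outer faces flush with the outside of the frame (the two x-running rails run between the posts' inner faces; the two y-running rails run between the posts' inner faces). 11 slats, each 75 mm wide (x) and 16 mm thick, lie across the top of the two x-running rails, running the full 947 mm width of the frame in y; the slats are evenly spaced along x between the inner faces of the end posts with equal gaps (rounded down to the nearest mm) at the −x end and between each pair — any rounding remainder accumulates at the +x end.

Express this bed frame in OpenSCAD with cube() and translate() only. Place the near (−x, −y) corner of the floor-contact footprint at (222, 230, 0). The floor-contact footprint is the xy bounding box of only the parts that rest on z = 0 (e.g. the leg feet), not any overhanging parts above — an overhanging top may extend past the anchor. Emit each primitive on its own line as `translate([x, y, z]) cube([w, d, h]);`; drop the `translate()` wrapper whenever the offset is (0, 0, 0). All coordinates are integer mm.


translate([222, 230, 0]) cube([67, 67, 477]);
translate([222, 1110, 0]) cube([67, 67, 477]);
translate([2067, 230, 0]) cube([67, 67, 477]);
translate([2067, 1110, 0]) cube([67, 67, 477]);
translate([289, 230, 277]) cube([1778, 34, 134]);
translate([289, 1143, 277]) cube([1778, 34, 134]);
translate([222, 297, 277]) cube([34, 813, 134]);
translate([2100, 297, 277]) cube([34, 813, 134]);
translate([368, 230, 411]) cube([75, 947, 16]);
translate([522, 230, 411]) cube([75, 947, 16]);
translate([676, 230, 411]) cube([75, 947, 16]);
translate([830, 230, 411]) cube([75, 947, 16]);
translate([984, 230, 411]) cube([75, 947, 16]);
translate([1138, 230, 411]) cube([75, 947, 16]);
translate([1292, 230, 411]) cube([75, 947, 16]);
translate([1446, 230, 411]) cube([75, 947, 16]);
translate([1600, 230, 411]) cube([75, 947, 16]);
translate([1754, 230, 411]) cube([75, 947, 16]);
translate([1908, 230, 411]) cube([75, 947, 16]);


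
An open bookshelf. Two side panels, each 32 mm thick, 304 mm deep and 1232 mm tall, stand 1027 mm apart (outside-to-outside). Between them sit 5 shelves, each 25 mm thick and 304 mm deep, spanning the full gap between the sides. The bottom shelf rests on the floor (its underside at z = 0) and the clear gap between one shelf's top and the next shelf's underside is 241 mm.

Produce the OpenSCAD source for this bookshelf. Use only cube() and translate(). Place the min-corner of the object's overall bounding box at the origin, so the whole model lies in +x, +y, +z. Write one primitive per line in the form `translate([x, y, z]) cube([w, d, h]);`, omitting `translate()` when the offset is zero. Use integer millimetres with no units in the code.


cube([32, 304, 1232]);
translate([995, 0, 0]) cube([32, 304, 1232]);
translate([32, 0, 0]) cube([963, 304, 25]);
translate([32, 0, 266]) cube([963, 304, 25]);
translate([32, 0, 532]) cube([963, 304, 25]);
translate([32, 0, 798]) cube([963, 304, 25]);
translate([32, 0, 1064]) cube([963, 304, 25]);


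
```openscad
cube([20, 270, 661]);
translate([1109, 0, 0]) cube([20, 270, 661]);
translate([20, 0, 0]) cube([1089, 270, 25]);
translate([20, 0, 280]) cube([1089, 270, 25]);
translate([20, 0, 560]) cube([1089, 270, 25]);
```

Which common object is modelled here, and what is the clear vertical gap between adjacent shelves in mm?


A bookshelf. The clear shelf gap is 255 mm.

Two tall side panels with 3 horizontal boards between them — a bookshelf. The first two shelf undersides are at z = 0 and z = 280; with shelf thickness 25, the clear gap is 280 − 0 − 25 = 255 mm.


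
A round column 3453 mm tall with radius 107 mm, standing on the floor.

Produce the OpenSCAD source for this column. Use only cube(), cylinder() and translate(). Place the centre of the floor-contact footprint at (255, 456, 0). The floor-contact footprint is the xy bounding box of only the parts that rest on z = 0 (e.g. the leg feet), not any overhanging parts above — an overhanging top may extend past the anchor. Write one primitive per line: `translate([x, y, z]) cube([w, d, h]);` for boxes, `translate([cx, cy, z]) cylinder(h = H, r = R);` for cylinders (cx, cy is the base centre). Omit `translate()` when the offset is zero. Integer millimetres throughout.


translate([255, 456, 0]) cylinder(h = 3453, r = 107);


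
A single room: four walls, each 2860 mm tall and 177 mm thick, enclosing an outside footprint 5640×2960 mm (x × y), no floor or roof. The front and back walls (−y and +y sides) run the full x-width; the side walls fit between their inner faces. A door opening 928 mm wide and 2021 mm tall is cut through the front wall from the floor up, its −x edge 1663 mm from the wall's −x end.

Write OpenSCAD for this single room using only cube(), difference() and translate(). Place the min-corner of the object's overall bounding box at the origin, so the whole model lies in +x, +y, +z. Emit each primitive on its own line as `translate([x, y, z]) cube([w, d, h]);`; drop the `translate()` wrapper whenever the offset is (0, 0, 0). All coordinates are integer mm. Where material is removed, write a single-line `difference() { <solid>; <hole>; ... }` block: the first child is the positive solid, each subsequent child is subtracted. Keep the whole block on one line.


difference() { cube([5640, 177, 2860]); translate([1663, 0, 0]) cube([928, 177, 2021]); }
translate([0, 2783, 0]) cube([5640, 177, 2860]);
translate([0, 177, 0]) cube([177, 2606, 2860]);
translate([5463, 177, 0]) cube([177, 2606, 2860]);


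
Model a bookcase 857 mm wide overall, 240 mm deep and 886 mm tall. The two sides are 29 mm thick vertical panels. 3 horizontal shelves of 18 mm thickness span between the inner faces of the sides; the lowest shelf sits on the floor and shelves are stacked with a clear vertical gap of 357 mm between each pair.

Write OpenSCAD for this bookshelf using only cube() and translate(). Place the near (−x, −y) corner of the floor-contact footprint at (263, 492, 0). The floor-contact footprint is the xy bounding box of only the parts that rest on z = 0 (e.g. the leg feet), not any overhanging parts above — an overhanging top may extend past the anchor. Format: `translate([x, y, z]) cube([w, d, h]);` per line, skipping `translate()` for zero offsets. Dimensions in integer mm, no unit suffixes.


translate([263, 492, 0]) cube([29, 240, 886]);
translate([1091, 492, 0]) cube([29, 240, 886]);
translate([292, 492, 0]) cube([799, 240, 18]);
translate([292, 492, 375]) cube([799, 240, 18]);
translate([292, 492, 750]) cube([799, 240, 18]);


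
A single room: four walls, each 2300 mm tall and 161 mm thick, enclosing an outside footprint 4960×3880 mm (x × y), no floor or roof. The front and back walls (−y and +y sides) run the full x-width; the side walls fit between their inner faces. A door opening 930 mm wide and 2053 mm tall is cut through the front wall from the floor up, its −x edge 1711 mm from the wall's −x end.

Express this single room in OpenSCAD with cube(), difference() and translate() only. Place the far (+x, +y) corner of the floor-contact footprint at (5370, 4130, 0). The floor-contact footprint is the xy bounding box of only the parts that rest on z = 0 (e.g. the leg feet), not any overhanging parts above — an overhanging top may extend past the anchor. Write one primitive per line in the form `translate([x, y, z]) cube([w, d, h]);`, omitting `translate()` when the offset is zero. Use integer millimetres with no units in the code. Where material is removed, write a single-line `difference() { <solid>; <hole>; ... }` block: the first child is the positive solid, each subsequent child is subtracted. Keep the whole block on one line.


difference() { translate([410, 250, 0]) cube([4960, 161, 2300]); translate([2121, 250, 0]) cube([930, 161, 2053]); }
translate([410, 3969, 0]) cube([4960, 161, 2300]);
translate([410, 411, 0]) cube([161, 3558, 2300]);
translate([5209, 411, 0]) cube([161, 3558, 2300]);


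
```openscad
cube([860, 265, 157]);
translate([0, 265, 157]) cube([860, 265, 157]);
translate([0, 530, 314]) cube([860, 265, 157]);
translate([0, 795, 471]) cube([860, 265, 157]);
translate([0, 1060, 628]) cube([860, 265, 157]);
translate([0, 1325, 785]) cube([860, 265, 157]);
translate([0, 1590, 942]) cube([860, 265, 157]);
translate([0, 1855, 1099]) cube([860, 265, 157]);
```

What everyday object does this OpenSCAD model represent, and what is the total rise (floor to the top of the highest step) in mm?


A staircase. The total rise is 1256 mm.

8 identical blocks, each offset up and back from the previous — a staircase. Each step is 157 mm tall and there are 8 of them, so the total rise is 8 × 157 = 1256 mm.


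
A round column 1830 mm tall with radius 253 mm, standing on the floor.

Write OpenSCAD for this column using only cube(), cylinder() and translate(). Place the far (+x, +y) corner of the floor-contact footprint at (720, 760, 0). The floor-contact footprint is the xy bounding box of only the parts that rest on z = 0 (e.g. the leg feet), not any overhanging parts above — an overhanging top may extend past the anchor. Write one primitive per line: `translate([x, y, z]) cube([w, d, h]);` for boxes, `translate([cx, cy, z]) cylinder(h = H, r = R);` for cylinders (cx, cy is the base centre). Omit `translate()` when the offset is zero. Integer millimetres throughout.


translate([467, 507, 0]) cylinder(h = 1830, r = 253);


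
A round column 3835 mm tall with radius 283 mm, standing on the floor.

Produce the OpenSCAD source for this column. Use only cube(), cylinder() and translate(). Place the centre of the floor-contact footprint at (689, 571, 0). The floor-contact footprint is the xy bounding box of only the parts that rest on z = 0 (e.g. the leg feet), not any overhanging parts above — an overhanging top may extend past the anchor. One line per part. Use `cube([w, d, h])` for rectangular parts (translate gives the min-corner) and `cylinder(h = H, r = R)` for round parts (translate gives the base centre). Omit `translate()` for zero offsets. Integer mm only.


translate([689, 571, 0]) cylinder(h = 3835, r = 283);


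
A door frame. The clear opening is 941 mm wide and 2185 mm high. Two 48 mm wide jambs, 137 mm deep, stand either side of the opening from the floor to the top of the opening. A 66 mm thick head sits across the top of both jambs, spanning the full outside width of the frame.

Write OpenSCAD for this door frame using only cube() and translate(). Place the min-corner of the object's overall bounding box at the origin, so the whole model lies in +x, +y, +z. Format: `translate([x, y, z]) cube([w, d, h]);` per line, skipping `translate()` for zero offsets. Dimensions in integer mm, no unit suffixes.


cube([48, 137, 2185]);
translate([989, 0, 0]) cube([48, 137, 2185]);
translate([0, 0, 2185]) cube([1037, 137, 66]);


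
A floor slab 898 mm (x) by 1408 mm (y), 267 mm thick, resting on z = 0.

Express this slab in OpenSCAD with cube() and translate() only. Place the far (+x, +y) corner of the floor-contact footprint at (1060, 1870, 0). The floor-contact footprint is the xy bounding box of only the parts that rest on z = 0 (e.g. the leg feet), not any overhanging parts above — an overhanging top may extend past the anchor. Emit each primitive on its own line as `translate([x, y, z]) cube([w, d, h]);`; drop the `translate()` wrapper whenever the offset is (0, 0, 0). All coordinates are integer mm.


translate([162, 462, 0]) cube([898, 1408, 267]);


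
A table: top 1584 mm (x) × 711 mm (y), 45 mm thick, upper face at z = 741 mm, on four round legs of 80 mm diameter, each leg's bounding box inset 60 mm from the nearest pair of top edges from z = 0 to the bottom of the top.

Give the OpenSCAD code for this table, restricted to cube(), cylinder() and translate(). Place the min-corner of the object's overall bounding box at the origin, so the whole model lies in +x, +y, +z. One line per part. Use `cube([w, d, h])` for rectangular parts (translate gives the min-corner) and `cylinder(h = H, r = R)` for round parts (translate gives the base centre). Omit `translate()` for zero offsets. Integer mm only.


translate([0, 0, 696]) cube([1584, 711, 45]);
translate([100, 100, 0]) cylinder(h = 696, r = 40);
translate([1484, 100, 0]) cylinder(h = 696, r = 40);
translate([100, 611, 0]) cylinder(h = 696, r = 40);
translate([1484, 611, 0]) cylinder(h = 696, r = 40);


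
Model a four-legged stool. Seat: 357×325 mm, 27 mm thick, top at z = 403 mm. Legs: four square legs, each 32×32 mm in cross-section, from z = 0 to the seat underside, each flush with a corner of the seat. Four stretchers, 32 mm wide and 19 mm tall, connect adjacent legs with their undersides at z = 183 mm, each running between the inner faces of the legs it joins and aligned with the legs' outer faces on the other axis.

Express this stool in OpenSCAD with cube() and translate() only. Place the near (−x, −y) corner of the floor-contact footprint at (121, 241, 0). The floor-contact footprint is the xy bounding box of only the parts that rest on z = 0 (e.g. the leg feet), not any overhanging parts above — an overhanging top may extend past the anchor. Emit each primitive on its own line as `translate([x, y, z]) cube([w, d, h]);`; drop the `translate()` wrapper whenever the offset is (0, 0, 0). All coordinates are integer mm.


// leg_h = 403 - 27 = 376
// stretcher span = 357 - 2*32 = 293
translate([121, 241, 376]) cube([357, 325, 27]);
translate([121, 241, 0]) cube([32, 32, 376]);
translate([446, 241, 0]) cube([32, 32, 376]);
translate([121, 534, 0]) cube([32, 32, 376]);
translate([446, 534, 0]) cube([32, 32, 376]);
translate([153, 241, 183]) cube([293, 32, 19]);
translate([153, 534, 183]) cube([293, 32, 19]);
translate([121, 273, 183]) cube([32, 261, 19]);
translate([446, 273, 183]) cube([32, 261, 19]);


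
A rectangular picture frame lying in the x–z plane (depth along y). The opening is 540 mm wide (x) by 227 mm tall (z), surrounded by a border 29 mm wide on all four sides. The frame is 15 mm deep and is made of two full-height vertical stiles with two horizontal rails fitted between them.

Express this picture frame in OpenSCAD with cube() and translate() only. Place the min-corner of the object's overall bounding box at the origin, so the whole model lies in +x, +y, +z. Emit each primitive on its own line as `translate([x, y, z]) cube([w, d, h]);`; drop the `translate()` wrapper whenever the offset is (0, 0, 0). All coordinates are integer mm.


cube([29, 15, 285]);
translate([569, 0, 0]) cube([29, 15, 285]);
translate([29, 0, 0]) cube([540, 15, 29]);
translate([29, 0, 256]) cube([540, 15, 29]);


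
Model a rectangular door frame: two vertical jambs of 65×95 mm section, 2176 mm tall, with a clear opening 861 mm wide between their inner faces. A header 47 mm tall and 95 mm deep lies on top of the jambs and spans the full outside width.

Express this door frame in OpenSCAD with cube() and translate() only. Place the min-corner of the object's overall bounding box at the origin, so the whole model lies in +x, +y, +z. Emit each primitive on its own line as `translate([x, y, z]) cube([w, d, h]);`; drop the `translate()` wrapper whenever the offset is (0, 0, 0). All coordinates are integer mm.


cube([65, 95, 2176]);
translate([926, 0, 0]) cube([65, 95, 2176]);
translate([0, 0, 2176]) cube([991, 95, 47]);


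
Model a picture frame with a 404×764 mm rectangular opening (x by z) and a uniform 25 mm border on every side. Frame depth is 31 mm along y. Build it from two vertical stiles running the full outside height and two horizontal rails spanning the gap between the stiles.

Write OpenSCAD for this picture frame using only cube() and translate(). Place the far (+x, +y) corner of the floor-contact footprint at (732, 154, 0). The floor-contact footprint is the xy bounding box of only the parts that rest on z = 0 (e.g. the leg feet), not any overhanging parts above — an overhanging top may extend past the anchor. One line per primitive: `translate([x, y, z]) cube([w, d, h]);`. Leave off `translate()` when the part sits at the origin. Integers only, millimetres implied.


translate([278, 123, 0]) cube([25, 31, 814]);
translate([707, 123, 0]) cube([25, 31, 814]);
translate([303, 123, 0]) cube([404, 31, 25]);
translate([303, 123, 789]) cube([404, 31, 25]);


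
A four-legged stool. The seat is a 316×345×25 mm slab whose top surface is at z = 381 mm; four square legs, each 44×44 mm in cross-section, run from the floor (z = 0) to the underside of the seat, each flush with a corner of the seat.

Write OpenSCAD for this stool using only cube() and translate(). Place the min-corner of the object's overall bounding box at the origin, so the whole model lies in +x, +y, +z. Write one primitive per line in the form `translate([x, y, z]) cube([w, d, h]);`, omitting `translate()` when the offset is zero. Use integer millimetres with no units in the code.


translate([0, 0, 356]) cube([316, 345, 25]);
cube([44, 44, 356]);
translate([272, 0, 0]) cube([44, 44, 356]);
translate([0, 301, 0]) cube([44, 44, 356]);
translate([272, 301, 0]) cube([44, 44, 356]);


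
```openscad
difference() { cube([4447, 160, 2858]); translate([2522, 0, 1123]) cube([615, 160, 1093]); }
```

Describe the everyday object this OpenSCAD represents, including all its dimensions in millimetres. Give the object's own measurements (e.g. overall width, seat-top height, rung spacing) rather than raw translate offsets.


A wall 4447 mm long (x), 160 mm thick (y), 2858 mm tall, with a rectangular window opening cut through it. The opening is 615 mm wide and 1093 mm tall; its sill is at z = 1123 mm and its near (−x) edge is 2522 mm from the wall's −x end. The opening passes through the full wall thickness.


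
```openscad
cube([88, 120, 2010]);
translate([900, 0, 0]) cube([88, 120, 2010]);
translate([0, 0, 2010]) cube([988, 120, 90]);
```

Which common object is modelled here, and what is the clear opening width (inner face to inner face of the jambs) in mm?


A door frame. The clear opening width is 812 mm.

Two 2010 mm tall posts with a header on top — a door frame. The left jamb is 88 mm wide at x = 0; the right jamb starts at x = 900. The clear opening is 900 − 88 = 812 mm.


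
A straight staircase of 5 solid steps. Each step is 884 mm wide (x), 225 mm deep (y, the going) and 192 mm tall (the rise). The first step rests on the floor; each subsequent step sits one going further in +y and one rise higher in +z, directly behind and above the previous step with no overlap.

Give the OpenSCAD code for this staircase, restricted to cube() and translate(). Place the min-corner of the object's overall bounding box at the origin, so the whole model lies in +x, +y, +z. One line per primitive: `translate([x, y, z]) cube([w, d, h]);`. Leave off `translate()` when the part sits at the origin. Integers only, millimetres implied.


cube([884, 225, 192]);
translate([0, 225, 192]) cube([884, 225, 192]);
translate([0, 450, 384]) cube([884, 225, 192]);
translate([0, 675, 576]) cube([884, 225, 192]);
translate([0, 900, 768]) cube([884, 225, 192]);


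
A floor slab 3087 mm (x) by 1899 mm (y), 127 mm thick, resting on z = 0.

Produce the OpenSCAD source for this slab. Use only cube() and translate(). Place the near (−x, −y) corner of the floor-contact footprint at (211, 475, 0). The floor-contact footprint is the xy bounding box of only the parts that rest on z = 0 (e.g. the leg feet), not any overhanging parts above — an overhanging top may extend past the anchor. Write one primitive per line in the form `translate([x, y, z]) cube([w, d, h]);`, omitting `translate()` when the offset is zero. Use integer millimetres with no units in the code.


translate([211, 475, 0]) cube([3087, 1899, 127]);


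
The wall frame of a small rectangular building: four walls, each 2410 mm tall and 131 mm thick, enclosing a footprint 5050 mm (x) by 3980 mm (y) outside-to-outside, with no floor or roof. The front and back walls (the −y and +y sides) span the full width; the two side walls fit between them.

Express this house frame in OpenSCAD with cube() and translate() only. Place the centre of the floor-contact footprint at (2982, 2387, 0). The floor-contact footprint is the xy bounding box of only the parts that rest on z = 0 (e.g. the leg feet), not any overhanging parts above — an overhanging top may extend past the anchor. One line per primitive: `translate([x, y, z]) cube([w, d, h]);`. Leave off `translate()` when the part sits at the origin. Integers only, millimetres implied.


translate([457, 397, 0]) cube([5050, 131, 2410]);
translate([457, 4246, 0]) cube([5050, 131, 2410]);
translate([457, 528, 0]) cube([131, 3718, 2410]);
translate([5376, 528, 0]) cube([131, 3718, 2410]);


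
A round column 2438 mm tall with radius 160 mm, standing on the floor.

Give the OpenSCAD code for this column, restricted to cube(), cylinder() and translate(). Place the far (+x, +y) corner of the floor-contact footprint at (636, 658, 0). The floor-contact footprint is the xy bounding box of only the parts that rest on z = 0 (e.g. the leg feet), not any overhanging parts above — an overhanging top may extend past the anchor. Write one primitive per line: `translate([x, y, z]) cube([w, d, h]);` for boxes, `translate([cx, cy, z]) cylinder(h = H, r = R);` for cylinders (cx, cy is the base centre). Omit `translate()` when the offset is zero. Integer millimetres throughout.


translate([476, 498, 0]) cylinder(h = 2438, r = 160);


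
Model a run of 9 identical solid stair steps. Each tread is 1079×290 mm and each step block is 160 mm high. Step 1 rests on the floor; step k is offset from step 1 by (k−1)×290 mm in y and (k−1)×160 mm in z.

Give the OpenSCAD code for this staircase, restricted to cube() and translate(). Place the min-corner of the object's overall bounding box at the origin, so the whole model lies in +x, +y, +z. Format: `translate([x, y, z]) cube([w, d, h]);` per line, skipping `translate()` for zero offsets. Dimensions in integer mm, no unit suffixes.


cube([1079, 290, 160]);
translate([0, 290, 160]) cube([1079, 290, 160]);
translate([0, 580, 320]) cube([1079, 290, 160]);
translate([0, 870, 480]) cube([1079, 290, 160]);
translate([0, 1160, 640]) cube([1079, 290, 160]);
translate([0, 1450, 800]) cube([1079, 290, 160]);
translate([0, 1740, 960]) cube([1079, 290, 160]);
translate([0, 2030, 1120]) cube([1079, 290, 160]);
translate([0, 2320, 1280]) cube([1079, 290, 160]);


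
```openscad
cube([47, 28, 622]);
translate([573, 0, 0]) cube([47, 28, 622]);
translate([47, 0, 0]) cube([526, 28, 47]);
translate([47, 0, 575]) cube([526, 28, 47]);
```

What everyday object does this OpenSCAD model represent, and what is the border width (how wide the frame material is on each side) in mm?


A picture frame. The border width is 47 mm.

Four thin pieces enclosing a rectangular opening — a picture frame. The two full-height stiles are 622 mm tall; the top rail sits at z = 575 and is 47 mm tall, so the border above the opening is 622 − 575 = 47 mm, matching the stile x-width.


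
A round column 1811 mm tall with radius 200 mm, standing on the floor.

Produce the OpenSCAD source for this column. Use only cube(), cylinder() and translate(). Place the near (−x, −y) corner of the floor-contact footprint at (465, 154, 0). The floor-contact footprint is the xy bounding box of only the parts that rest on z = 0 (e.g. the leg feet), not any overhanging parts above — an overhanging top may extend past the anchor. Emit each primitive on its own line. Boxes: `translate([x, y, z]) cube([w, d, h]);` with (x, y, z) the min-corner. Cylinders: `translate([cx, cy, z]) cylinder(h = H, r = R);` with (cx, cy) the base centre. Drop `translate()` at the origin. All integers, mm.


translate([665, 354, 0]) cylinder(h = 1811, r = 200);


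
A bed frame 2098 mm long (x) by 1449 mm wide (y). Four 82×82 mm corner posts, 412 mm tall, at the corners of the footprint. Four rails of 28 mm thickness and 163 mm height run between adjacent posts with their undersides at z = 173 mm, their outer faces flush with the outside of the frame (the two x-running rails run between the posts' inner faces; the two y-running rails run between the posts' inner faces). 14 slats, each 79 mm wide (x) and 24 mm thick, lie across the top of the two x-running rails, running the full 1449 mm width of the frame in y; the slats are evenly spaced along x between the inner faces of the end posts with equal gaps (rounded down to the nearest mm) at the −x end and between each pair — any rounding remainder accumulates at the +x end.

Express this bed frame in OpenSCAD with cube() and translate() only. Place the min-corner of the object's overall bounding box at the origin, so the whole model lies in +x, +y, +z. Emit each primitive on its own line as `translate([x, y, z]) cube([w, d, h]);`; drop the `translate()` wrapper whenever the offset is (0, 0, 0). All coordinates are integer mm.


cube([82, 82, 412]);
translate([0, 1367, 0]) cube([82, 82, 412]);
translate([2016, 0, 0]) cube([82, 82, 412]);
translate([2016, 1367, 0]) cube([82, 82, 412]);
translate([82, 0, 173]) cube([1934, 28, 163]);
translate([82, 1421, 173]) cube([1934, 28, 163]);
translate([0, 82, 173]) cube([28, 1285, 163]);
translate([2070, 82, 173]) cube([28, 1285, 163]);
translate([137, 0, 336]) cube([79, 1449, 24]);
translate([271, 0, 336]) cube([79, 1449, 24]);
translate([405, 0, 336]) cube([79, 1449, 24]);
translate([539, 0, 336]) cube([79, 1449, 24]);
translate([673, 0, 336]) cube([79, 1449, 24]);
translate([807, 0, 336]) cube([79, 1449, 24]);
translate([941, 0, 336]) cube([79, 1449, 24]);
translate([1075, 0, 336]) cube([79, 1449, 24]);
translate([1209, 0, 336]) cube([79, 1449, 24]);
translate([1343, 0, 336]) cube([79, 1449, 24]);
translate([1477, 0, 336]) cube([79, 1449, 24]);
translate([1611, 0, 336]) cube([79, 1449, 24]);
translate([1745, 0, 336]) cube([79, 1449, 24]);
translate([1879, 0, 336]) cube([79, 1449, 24]);


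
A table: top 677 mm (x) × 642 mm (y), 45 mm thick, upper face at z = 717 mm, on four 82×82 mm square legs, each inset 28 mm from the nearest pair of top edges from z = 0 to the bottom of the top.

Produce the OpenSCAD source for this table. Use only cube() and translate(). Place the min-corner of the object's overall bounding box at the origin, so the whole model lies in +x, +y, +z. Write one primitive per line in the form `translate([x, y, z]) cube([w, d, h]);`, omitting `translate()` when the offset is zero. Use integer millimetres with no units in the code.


// leg_h = 717 - 45 = 672
translate([0, 0, 672]) cube([677, 642, 45]);
translate([28, 28, 0]) cube([82, 82, 672]);
translate([567, 28, 0]) cube([82, 82, 672]);
translate([28, 532, 0]) cube([82, 82, 672]);
translate([567, 532, 0]) cube([82, 82, 672]);


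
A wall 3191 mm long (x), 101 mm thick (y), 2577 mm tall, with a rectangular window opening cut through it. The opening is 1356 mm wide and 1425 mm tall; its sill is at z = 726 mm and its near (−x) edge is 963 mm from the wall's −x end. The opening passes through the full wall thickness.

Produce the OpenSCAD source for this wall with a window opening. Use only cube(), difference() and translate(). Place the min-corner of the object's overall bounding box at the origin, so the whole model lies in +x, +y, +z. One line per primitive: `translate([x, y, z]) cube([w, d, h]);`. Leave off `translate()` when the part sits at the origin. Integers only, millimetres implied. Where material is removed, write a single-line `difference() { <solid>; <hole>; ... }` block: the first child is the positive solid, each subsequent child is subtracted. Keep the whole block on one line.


difference() { cube([3191, 101, 2577]); translate([963, 0, 726]) cube([1356, 101, 1425]); }


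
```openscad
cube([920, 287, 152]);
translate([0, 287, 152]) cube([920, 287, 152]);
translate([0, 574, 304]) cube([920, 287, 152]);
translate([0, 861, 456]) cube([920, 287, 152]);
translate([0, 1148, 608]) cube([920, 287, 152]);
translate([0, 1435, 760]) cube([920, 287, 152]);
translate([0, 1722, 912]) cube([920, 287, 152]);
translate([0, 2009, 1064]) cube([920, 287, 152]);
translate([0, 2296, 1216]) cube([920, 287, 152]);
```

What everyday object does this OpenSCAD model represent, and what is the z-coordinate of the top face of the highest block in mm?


A staircase. The total rise is 1368 mm.

9 identical blocks, each offset up and back from the previous — a staircase. Each step is 152 mm tall and there are 9 of them, so the total rise is 9 × 152 = 1368 mm.


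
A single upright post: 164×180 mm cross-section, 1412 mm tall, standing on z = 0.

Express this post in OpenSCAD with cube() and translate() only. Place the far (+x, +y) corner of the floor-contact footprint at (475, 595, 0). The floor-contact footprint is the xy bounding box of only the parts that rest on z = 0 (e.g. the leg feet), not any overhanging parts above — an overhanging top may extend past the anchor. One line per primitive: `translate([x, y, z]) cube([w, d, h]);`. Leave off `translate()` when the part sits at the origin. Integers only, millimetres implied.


translate([311, 415, 0]) cube([164, 180, 1412]);


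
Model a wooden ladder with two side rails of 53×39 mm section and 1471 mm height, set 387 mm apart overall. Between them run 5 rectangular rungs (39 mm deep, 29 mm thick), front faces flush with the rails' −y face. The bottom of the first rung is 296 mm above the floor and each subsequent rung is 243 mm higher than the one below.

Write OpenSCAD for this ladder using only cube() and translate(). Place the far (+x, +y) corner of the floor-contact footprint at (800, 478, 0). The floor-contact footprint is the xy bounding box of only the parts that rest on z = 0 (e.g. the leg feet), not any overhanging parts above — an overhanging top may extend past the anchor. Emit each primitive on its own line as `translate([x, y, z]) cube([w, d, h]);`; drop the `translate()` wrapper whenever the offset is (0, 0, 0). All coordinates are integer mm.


translate([413, 439, 0]) cube([53, 39, 1471]);
translate([747, 439, 0]) cube([53, 39, 1471]);
translate([466, 439, 296]) cube([281, 39, 29]);
translate([466, 439, 539]) cube([281, 39, 29]);
translate([466, 439, 782]) cube([281, 39, 29]);
translate([466, 439, 1025]) cube([281, 39, 29]);
translate([466, 439, 1268]) cube([281, 39, 29]);


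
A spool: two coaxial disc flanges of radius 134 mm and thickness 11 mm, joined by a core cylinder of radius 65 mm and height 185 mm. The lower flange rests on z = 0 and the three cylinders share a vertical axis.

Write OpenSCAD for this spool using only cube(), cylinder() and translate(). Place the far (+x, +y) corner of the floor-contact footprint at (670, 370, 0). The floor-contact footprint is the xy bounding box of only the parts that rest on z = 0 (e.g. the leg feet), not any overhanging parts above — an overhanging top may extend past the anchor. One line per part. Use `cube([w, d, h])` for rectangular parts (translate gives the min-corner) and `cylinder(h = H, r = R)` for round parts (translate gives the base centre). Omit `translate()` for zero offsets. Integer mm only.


translate([536, 236, 0]) cylinder(h = 11, r = 134);
translate([536, 236, 11]) cylinder(h = 185, r = 65);
translate([536, 236, 196]) cylinder(h = 11, r = 134);


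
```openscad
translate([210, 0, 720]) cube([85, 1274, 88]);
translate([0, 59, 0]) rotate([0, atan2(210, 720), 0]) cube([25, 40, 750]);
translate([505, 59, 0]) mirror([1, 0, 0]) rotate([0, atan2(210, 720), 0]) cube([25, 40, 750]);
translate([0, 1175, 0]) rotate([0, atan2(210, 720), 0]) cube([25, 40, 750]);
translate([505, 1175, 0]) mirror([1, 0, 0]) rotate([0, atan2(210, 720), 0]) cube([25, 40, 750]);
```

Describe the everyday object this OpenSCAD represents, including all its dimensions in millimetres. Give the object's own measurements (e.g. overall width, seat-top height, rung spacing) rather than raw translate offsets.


A sawhorse. A 85×1274×88 mm beam (x, y, z) sits on two A-frame leg pairs. Each pair is two raked legs of 25×40 mm section (40 mm along y) splaying symmetrically in x. Each leg rises 720 mm vertically over 210 mm of horizontal reach and is 750 mm long along its own axis. Every leg's outer bottom edge rests on the floor and its outer top edge meets a bottom edge of the beam — the left legs (tilting toward +x) meet the beam's −x bottom edge, the right legs (their mirror images, tilting toward −x) meet its +x bottom edge — so the leg tops tuck under the beam, the beam's underside is 720 mm above the floor, and the feet are 505 mm apart outside-to-outside with the beam centred between them. The two leg pairs are set in 59 mm from either end of the beam.


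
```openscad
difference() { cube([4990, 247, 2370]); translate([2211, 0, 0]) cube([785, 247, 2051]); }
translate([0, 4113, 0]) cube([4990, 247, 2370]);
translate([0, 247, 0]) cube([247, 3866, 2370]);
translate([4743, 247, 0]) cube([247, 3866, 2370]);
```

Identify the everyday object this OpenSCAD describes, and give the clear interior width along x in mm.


A single room. The interior width is 4496 mm.

Four walls enclosing a rectangle with a door in the front wall — a room. Outside width 4990 minus two 247 mm walls gives 4496 mm.


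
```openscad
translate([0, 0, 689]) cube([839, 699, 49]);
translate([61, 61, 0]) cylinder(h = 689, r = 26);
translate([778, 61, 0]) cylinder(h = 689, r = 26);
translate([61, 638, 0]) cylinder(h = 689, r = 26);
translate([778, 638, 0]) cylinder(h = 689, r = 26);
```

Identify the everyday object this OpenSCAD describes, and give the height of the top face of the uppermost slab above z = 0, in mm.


A table. The table height is 738 mm.

A 839×699×49 slab sits at z = 689 on four Ø52 mm round legs — a table. The top surface is at 689 + 49 = 738 mm.


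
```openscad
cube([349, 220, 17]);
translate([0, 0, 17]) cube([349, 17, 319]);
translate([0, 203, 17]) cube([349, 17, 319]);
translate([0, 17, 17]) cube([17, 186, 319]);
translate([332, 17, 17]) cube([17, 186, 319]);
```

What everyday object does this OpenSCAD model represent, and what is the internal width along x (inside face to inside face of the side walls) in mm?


An open box. The internal width is 315 mm.

A 349×220 base slab with four walls standing on it — an open box. The base is 349 mm wide and the walls are 17 mm thick, so the internal width is 349 − 2 × 17 = 315 mm.


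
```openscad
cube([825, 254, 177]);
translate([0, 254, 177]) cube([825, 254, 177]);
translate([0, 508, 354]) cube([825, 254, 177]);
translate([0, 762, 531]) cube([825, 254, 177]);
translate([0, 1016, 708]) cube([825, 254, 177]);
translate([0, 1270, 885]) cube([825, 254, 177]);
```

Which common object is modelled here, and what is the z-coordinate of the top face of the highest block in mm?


A staircase. The total rise is 1062 mm.

6 identical blocks, each offset up and back from the previous — a staircase. Each step is 177 mm tall and there are 6 of them, so the total rise is 6 × 177 = 1062 mm.


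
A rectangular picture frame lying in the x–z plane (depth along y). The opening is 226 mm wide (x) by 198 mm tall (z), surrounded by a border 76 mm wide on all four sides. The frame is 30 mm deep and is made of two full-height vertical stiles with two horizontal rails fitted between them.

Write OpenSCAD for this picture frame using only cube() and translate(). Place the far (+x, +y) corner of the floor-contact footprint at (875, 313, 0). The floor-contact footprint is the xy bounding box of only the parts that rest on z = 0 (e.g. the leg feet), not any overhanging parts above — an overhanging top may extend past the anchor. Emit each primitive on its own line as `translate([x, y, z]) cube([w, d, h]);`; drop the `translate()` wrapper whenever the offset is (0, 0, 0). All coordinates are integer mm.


translate([497, 283, 0]) cube([76, 30, 350]);
translate([799, 283, 0]) cube([76, 30, 350]);
translate([573, 283, 0]) cube([226, 30, 76]);
translate([573, 283, 274]) cube([226, 30, 76]);


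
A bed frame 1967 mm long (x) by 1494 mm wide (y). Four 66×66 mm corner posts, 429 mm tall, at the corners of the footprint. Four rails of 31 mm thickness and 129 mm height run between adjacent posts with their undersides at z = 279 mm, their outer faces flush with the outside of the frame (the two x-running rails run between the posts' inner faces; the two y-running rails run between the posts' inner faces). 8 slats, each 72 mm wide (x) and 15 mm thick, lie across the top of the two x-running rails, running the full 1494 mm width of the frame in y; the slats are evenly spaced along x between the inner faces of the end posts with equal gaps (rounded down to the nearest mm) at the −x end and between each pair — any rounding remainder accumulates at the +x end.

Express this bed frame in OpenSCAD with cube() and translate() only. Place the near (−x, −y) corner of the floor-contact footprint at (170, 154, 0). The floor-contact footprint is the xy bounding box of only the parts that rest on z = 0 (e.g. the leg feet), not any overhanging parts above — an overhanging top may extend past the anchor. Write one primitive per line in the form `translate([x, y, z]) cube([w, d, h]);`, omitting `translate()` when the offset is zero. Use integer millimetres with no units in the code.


translate([170, 154, 0]) cube([66, 66, 429]);
translate([170, 1582, 0]) cube([66, 66, 429]);
translate([2071, 154, 0]) cube([66, 66, 429]);
translate([2071, 1582, 0]) cube([66, 66, 429]);
translate([236, 154, 279]) cube([1835, 31, 129]);
translate([236, 1617, 279]) cube([1835, 31, 129]);
translate([170, 220, 279]) cube([31, 1362, 129]);
translate([2106, 220, 279]) cube([31, 1362, 129]);
translate([375, 154, 408]) cube([72, 1494, 15]);
translate([586, 154, 408]) cube([72, 1494, 15]);
translate([797, 154, 408]) cube([72, 1494, 15]);
translate([1008, 154, 408]) cube([72, 1494, 15]);
translate([1219, 154, 408]) cube([72, 1494, 15]);
translate([1430, 154, 408]) cube([72, 1494, 15]);
translate([1641, 154, 408]) cube([72, 1494, 15]);
translate([1852, 154, 408]) cube([72, 1494, 15]);


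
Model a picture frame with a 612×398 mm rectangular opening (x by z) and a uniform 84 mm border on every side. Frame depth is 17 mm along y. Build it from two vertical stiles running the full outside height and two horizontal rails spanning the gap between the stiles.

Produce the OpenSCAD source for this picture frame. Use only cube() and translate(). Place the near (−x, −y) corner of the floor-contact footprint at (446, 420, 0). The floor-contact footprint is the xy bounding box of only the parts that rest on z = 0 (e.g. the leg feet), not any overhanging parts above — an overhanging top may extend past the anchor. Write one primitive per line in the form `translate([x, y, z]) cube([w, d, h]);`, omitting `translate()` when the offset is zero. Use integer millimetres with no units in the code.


translate([446, 420, 0]) cube([84, 17, 566]);
translate([1142, 420, 0]) cube([84, 17, 566]);
translate([530, 420, 0]) cube([612, 17, 84]);
translate([530, 420, 482]) cube([612, 17, 84]);


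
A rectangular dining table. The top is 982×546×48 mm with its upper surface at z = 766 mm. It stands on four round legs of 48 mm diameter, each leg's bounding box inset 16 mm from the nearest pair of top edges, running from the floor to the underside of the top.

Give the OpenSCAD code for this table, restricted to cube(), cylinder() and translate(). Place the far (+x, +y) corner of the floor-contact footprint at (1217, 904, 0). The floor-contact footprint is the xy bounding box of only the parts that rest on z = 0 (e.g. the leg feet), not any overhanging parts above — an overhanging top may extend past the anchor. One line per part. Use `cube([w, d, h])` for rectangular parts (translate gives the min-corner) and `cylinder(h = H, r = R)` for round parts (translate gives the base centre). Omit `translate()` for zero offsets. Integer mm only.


// leg_h = 766 - 48 = 718
translate([251, 374, 718]) cube([982, 546, 48]);
translate([291, 414, 0]) cylinder(h = 718, r = 24);
translate([1193, 414, 0]) cylinder(h = 718, r = 24);
translate([291, 880, 0]) cylinder(h = 718, r = 24);
translate([1193, 880, 0]) cylinder(h = 718, r = 24);
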